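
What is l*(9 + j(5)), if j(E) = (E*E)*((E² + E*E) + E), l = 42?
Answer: 58128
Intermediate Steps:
j(E) = E²*(E + 2*E²) (j(E) = E²*((E² + E²) + E) = E²*(2*E² + E) = E²*(E + 2*E²))
l*(9 + j(5)) = 42*(9 + 5³*(1 + 2*5)) = 42*(9 + 125*(1 + 10)) = 42*(9 + 125*11) = 42*(9 + 1375) = 42*1384 = 58128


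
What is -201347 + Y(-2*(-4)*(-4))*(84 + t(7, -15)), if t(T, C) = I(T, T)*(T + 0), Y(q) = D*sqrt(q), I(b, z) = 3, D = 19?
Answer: -201347 + 7980*I*sqrt(2) ≈ -2.0135e+5 + 11285.0*I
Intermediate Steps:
Y(q) = 19*sqrt(q)
t(T, C) = 3*T (t(T, C) = 3*(T + 0) = 3*T)
-201347 + Y(-2*(-4)*(-4))*(84 + t(7, -15)) = -201347 + (19*sqrt(-2*(-4)*(-4)))*(84 + 3*7) = -201347 + (19*sqrt(8*(-4)))*(84 + 21) = -201347 + (19*sqrt(-32))*105 = -201347 + (19*(4*I*sqrt(2)))*105 = -201347 + (76*I*sqrt(2))*105 = -201347 + 7980*I*sqrt(2)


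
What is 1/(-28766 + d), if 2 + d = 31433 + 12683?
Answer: 1/15348 ≈ 6.5155e-5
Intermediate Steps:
d = 44114 (d = -2 + (31433 + 12683) = -2 + 44116 = 44114)
1/(-28766 + d) = 1/(-28766 + 44114) = 1/15348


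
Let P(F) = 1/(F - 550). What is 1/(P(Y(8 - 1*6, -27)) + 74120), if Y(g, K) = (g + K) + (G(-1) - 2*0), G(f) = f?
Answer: 576/42693119 ≈ 1.3492e-5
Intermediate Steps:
Y(g, K) = -1 + K + g (Y(g, K) = (g + K) + (-1 - 2*0) = (K + g) + (-1 + 0) = (K + g) - 1 = -1 + K + g)
P(F) = 1/(-550 + F)
1/(P(Y(8 - 1*6, -27)) + 74120) = 1/(1/(-550 + (-1 - 27 + (8 - 1*6))) + 74120) = 1/(1/(-550 + (-1 - 27 + (8 - 6))) + 74120) = 1/(1/(-550 + (-1 - 27 + 2)) + 74120) = 1/(1/(-550 - 26) + 74120) = 1/(1/(-576) + 74120) = 1/(-1/576 + 74120) = 1/(42693119/576) = 576/42693119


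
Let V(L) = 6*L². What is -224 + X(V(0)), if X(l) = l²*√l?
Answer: -224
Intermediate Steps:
X(l) = l^(5/2)
-224 + X(V(0)) = -224 + (6*0²)^(5/2) = -224 + (6*0)^(5/2) = -224 + 0^(5/2) = -224 + 0 = -224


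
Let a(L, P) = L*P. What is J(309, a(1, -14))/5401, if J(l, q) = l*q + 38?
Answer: -4288/5401 ≈ -0.79393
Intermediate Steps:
J(l, q) = 38 + l*q
J(309, a(1, -14))/5401 = (38 + 309*(1*(-14)))/5401 = (38 + 309*(-14))*(1/5401) = (38 - 4326)*(1/5401) = -4288*1/5401 = -4288/5401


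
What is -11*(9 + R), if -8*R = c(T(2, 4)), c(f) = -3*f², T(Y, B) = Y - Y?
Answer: -99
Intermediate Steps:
T(Y, B) = 0
R = 0 (R = -(-3)*0²/8 = -(-3)*0/8 = -⅛*0 = 0)
-11*(9 + R) = -11*(9 + 0) = -11*9 = -99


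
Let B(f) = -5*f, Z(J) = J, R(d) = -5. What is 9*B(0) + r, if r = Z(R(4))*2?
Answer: -10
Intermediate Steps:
r = -10 (r = -5*2 = -10)
9*B(0) + r = 9*(-5*0) - 10 = 9*0 - 10 = 0 - 10 = -10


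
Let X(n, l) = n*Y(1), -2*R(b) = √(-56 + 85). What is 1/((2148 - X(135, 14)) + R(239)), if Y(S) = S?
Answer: 8052/16208647 + 2*√29/16208647 ≈ 0.00049744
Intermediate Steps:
R(b) = -√29/2 (R(b) = -√(-56 + 85)/2 = -√29/2)
X(n, l) = n (X(n, l) = n*1 = n)
1/((2148 - X(135, 14)) + R(239)) = 1/((2148 - 1*135) - √29/2) = 1/((2148 - 135) - √29/2) = 1/(2013 - √29/2)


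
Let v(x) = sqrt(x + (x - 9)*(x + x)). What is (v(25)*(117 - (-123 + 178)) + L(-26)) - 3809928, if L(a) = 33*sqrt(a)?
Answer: -3809928 + 310*sqrt(33) + 33*I*sqrt(26) ≈ -3.8081e+6 + 168.27*I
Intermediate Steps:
v(x) = sqrt(x + 2*x*(-9 + x)) (v(x) = sqrt(x + (-9 + x)*(2*x)) = sqrt(x + 2*x*(-9 + x)))
(v(25)*(117 - (-123 + 178)) + L(-26)) - 3809928 = (sqrt(25*(-17 + 2*25))*(117 - (-123 + 178)) + 33*sqrt(-26)) - 3809928 = (sqrt(25*(-17 + 50))*(117 - 1*55) + 33*(I*sqrt(26))) - 3809928 = (sqrt(25*33)*(117 - 55) + 33*I*sqrt(26)) - 3809928 = (sqrt(825)*62 + 33*I*sqrt(26)) - 3809928 = ((5*sqrt(33))*62 + 33*I*sqrt(26)) - 3809928 = (310*sqrt(33) + 33*I*sqrt(26)) - 3809928 = -3809928 + 310*sqrt(33) + 33*I*sqrt(26)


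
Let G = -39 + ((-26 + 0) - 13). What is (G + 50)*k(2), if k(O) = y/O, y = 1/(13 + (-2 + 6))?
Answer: -14/17 ≈ -0.82353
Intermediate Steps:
y = 1/17 (y = 1/(13 + 4) = 1/17 ≈ 0.058824)
k(O) = 1/(17*O)
G = -78 (G = -39 + (-26 - 13) = -39 - 39 = -78)
(G + 50)*k(2) = (-78 + 50)*((1/17)/2) = -28/(17*2) = -28*1/34 = -14/17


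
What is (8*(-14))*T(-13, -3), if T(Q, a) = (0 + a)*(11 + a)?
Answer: 2688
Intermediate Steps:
T(Q, a) = a*(11 + a)
(8*(-14))*T(-13, -3) = (8*(-14))*(-3*(11 - 3)) = -(-336)*8 = -112*(-24) = 2688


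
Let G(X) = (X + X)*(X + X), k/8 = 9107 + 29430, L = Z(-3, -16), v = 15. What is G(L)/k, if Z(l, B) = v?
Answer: 225/77074 ≈ 0.0029193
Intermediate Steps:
Z(l, B) = 15
L = 15
k = 308296 (k = 8*(9107 + 29430) = 8*38537 = 308296)
G(X) = 4*X² (G(X) = (2*X)*(2*X) = 4*X²)
G(L)/k = (4*15²)/308296 = (4*225)*(1/308296) = 900*(1/308296) = 225/77074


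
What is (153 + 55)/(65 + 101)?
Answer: 104/83 ≈ 1.2530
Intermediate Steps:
(153 + 55)/(65 + 101) = 208/166 = 208*(1/166) = 104/83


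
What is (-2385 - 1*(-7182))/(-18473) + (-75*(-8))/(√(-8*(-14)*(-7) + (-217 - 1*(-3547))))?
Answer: -369/1421 + 300*√2546/1273 ≈ 11.631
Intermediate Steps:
(-2385 - 1*(-7182))/(-18473) + (-75*(-8))/(√(-8*(-14)*(-7) + (-217 - 1*(-3547)))) = (-2385 + 7182)*(-1/18473) + 600/(√(112*(-7) + (-217 + 3547))) = 4797*(-1/18473) + 600/(√(-784 + 3330)) = -369/1421 + 600/(√2546) = -369/1421 + 600*(√2546/2546) = -369/1421 + 300*√2546/1273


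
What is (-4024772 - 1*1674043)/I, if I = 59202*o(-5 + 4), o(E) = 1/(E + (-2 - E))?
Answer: 1899605/9867 ≈ 192.52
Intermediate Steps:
o(E) = -1/2 (o(E) = 1/(-2) = -1/2)
I = -29601 (I = 59202*(-1/2) = -29601)
(-4024772 - 1*1674043)/I = (-4024772 - 1*1674043)/(-29601) = (-4024772 - 1674043)*(-1/29601) = -5698815*(-1/29601) = 1899605/9867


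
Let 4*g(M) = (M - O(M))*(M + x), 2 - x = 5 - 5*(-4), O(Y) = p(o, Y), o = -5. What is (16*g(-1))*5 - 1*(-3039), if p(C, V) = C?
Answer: 1119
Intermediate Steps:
O(Y) = -5
x = -23 (x = 2 - (5 - 5*(-4)) = 2 - (5 + 20) = 2 - 1*25 = 2 - 25 = -23)
g(M) = (-23 + M)*(5 + M)/4 (g(M) = ((M - 1*(-5))*(M - 23))/4 = ((M + 5)*(-23 + M))/4 = ((5 + M)*(-23 + M))/4 = ((-23 + M)*(5 + M))/4 = (-23 + M)*(5 + M)/4)
(16*g(-1))*5 - 1*(-3039) = (16*(-115/4 - 9/2*(-1) + (¼)*(-1)²))*5 - 1*(-3039) = (16*(-115/4 + 9/2 + (¼)*1))*5 + 3039 = (16*(-115/4 + 9/2 + ¼))*5 + 3039 = (16*(-24))*5 + 3039 = -384*5 + 3039 = -1920 + 3039 = 1119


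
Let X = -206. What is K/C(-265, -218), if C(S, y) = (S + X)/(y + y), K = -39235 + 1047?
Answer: -16649968/471 ≈ -35350.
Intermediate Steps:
K = -38188
C(S, y) = (-206 + S)/(2*y) (C(S, y) = (S - 206)/(y + y) = (-206 + S)/((2*y)) = (-206 + S)*(1/(2*y)) = (-206 + S)/(2*y))
K/C(-265, -218) = -38188*(-436/(-206 - 265)) = -38188/((½)*(-1/218)*(-471)) = -38188/471/436 = -38188*436/471 = -16649968/471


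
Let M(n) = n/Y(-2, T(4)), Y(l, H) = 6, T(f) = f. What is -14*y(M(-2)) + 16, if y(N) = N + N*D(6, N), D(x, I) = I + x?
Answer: 424/9 ≈ 47.111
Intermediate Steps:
M(n) = n/6
y(N) = N + N*(6 + N) (y(N) = N + N*(N + 6) = N + N*(6 + N))
-14*y(M(-2)) + 16 = -14*(⅙)*(-2)*(7 + (⅙)*(-2)) + 16 = -(-14)*(7 - ⅓)/3 + 16 = -(-14)*20/(3*3) + 16 = -14*(-20/9) + 16 = 280/9 + 16 = 424/9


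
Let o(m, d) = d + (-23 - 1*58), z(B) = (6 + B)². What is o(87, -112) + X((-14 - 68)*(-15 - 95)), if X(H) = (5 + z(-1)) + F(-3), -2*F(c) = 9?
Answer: -335/2 ≈ -167.50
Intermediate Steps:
F(c) = -9/2 (F(c) = -½*9 = -9/2)
X(H) = 51/2 (X(H) = (5 + (6 - 1)²) - 9/2 = (5 + 5²) - 9/2 = (5 + 25) - 9/2 = 30 - 9/2 = 51/2)
o(m, d) = -81 + d (o(m, d) = d + (-23 - 58) = d - 81 = -81 + d)
o(87, -112) + X((-14 - 68)*(-15 - 95)) = (-81 - 112) + 51/2 = -193 + 51/2 = -335/2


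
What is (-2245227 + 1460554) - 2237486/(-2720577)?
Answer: -2134761078835/2720577 ≈ -7.8467e+5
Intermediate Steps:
(-2245227 + 1460554) - 2237486/(-2720577) = -784673 - 2237486*(-1/2720577) = -784673 + 2237486/2720577 = -2134761078835/2720577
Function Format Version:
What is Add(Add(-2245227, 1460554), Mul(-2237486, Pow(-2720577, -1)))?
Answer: Rational(-2134761078835, 2720577) ≈ -7.8467e+5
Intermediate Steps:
Add(Add(-2245227, 1460554), Mul(-2237486, Pow(-2720577, -1))) = Add(-784673, Mul(-2237486, Rational(-1, 2720577))) = Add(-784673, Rational(2237486, 2720577)) = Rational(-2134761078835, 2720577)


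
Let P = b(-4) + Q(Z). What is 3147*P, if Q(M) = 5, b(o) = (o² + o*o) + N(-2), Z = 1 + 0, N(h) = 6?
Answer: 135321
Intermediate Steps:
Z = 1
b(o) = 6 + 2*o² (b(o) = (o² + o*o) + 6 = (o² + o²) + 6 = 2*o² + 6 = 6 + 2*o²)
P = 43 (P = (6 + 2*(-4)²) + 5 = (6 + 2*16) + 5 = (6 + 32) + 5 = 38 + 5 = 43)
3147*P = 3147*43 = 135321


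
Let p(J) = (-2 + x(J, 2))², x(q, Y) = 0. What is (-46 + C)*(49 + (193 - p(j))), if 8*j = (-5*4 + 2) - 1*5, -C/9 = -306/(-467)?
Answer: -5768168/467 ≈ -12352.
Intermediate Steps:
C = -2754/467 (C = -(-2754)/(-467) = -(-2754)*(-1)/467 = -9*306/467 = -2754/467 ≈ -5.8972)
j = -23/8 (j = ((-5*4 + 2) - 1*5)/8 = ((-20 + 2) - 5)/8 = (-18 - 5)/8 = (⅛)*(-23) = -23/8 ≈ -2.8750)
p(J) = 4 (p(J) = (-2 + 0)² = (-2)² = 4)
(-46 + C)*(49 + (193 - p(j))) = (-46 - 2754/467)*(49 + (193 - 1*4)) = -24236*(49 + (193 - 4))/467 = -24236*(49 + 189)/467 = -24236/467*238 = -5768168/467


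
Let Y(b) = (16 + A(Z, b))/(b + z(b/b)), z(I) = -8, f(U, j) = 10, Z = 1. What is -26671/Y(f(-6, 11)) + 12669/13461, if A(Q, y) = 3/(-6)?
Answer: -478560195/139097 ≈ -3440.5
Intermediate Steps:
A(Q, y) = -½ (A(Q, y) = 3*(-⅙) = -½)
Y(b) = 31/(2*(-8 + b)) (Y(b) = (16 - ½)/(b - 8) = 31/(2*(-8 + b)))
-26671/Y(f(-6, 11)) + 12669/13461 = -26671/(31/(2*(-8 + 10))) + 12669/13461 = -26671/((31/2)/2) + 12669*(1/13461) = -26671/((31/2)*(½)) + 4223/4487 = -26671/31/4 + 4223/4487 = -26671*4/31 + 4223/4487 = -106684/31 + 4223/4487 = -478560195/139097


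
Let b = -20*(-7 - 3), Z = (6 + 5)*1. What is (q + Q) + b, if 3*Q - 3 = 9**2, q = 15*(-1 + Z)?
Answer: 378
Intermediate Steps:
Z = 11 (Z = 11*1 = 11)
b = 200 (b = -20*(-10) = 200)
q = 150 (q = 15*(-1 + 11) = 15*10 = 150)
Q = 28 (Q = 1 + (1/3)*9**2 = 1 + (1/3)*81 = 1 + 27 = 28)
(q + Q) + b = (150 + 28) + 200 = 178 + 200 = 378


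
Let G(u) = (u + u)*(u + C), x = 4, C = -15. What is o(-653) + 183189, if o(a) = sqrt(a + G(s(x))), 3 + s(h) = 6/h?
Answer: 183189 + I*sqrt(2414)/2 ≈ 1.8319e+5 + 24.566*I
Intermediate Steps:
s(h) = -3 + 6/h
G(u) = 2*u*(-15 + u) (G(u) = (u + u)*(u - 15) = (2*u)*(-15 + u) = 2*u*(-15 + u))
o(a) = sqrt(99/2 + a) (o(a) = sqrt(a + 2*(-3 + 6/4)*(-15 + (-3 + 6/4))) = sqrt(a + 2*(-3 + 6*(1/4))*(-15 + (-3 + 6*(1/4)))) = sqrt(a + 2*(-3 + 3/2)*(-15 + (-3 + 3/2))) = sqrt(a + 2*(-3/2)*(-15 - 3/2)) = sqrt(a + 2*(-3/2)*(-33/2)) = sqrt(a + 99/2) = sqrt(99/2 + a))
o(-653) + 183189 = sqrt(198 + 4*(-653))/2 + 183189 = sqrt(198 - 2612)/2 + 183189 = sqrt(-2414)/2 + 183189 = (I*sqrt(2414))/2 + 183189 = I*sqrt(2414)/2 + 183189 = 183189 + I*sqrt(2414)/2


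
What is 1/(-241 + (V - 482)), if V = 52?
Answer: -1/671 ≈ -0.0014903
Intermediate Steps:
1/(-241 + (V - 482)) = 1/(-241 + (52 - 482)) = 1/(-241 - 430) = 1/(-671) = -1/671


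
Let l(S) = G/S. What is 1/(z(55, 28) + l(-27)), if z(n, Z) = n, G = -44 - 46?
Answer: 3/175 ≈ 0.017143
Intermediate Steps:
G = -90
l(S) = -90/S
1/(z(55, 28) + l(-27)) = 1/(55 - 90/(-27)) = 1/(55 - 90*(-1/27)) = 1/(55 + 10/3) = 1/(175/3) = 3/175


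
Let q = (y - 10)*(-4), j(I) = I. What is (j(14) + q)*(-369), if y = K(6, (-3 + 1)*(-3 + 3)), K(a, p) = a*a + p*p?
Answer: 33210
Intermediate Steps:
K(a, p) = a**2 + p**2
y = 36 (y = 6**2 + ((-3 + 1)*(-3 + 3))**2 = 36 + (-2*0)**2 = 36 + 0**2 = 36 + 0 = 36)
q = -104 (q = (36 - 10)*(-4) = 26*(-4) = -104)
(j(14) + q)*(-369) = (14 - 104)*(-369) = -90*(-369) = 33210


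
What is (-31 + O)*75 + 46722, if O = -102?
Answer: 36747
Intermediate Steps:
(-31 + O)*75 + 46722 = (-31 - 102)*75 + 46722 = -133*75 + 46722 = -9975 + 46722 = 36747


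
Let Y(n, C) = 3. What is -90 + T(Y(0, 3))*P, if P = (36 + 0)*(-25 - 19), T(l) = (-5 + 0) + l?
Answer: 3078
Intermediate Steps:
T(l) = -5 + l
P = -1584 (P = 36*(-44) = -1584)
-90 + T(Y(0, 3))*P = -90 + (-5 + 3)*(-1584) = -90 - 2*(-1584) = -90 + 3168 = 3078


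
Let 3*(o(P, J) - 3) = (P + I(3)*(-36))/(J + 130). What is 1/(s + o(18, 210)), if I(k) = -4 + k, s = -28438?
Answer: -170/4833941 ≈ -3.5168e-5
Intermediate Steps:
o(P, J) = 3 + (36 + P)/(3*(130 + J)) (o(P, J) = 3 + ((P + (-4 + 3)*(-36))/(J + 130))/3 = 3 + ((P - 1*(-36))/(130 + J))/3 = 3 + ((P + 36)/(130 + J))/3 = 3 + ((36 + P)/(130 + J))/3 = 3 + (36 + P)/(3*(130 + J)))
1/(s + o(18, 210)) = 1/(-28438 + (1206 + 18 + 9*210)/(3*(130 + 210))) = 1/(-28438 + (1/3)*(1206 + 18 + 1890)/340) = 1/(-28438 + (1/3)*(1/340)*3114) = 1/(-28438 + 519/170) = 1/(-4833941/170) = -170/4833941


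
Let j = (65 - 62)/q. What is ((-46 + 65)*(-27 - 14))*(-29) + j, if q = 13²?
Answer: 3817882/169 ≈ 22591.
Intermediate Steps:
q = 169
j = 3/169 (j = (65 - 62)/169 = 3*(1/169) = 3/169 ≈ 0.017751)
((-46 + 65)*(-27 - 14))*(-29) + j = ((-46 + 65)*(-27 - 14))*(-29) + 3/169 = (19*(-41))*(-29) + 3/169 = -779*(-29) + 3/169 = 22591 + 3/169 = 3817882/169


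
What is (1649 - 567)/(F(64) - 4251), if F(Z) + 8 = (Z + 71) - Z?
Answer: -541/2094 ≈ -0.25836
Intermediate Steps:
F(Z) = 63 (F(Z) = -8 + ((Z + 71) - Z) = -8 + ((71 + Z) - Z) = -8 + 71 = 63)
(1649 - 567)/(F(64) - 4251) = (1649 - 567)/(63 - 4251) = 1082/(-4188) = 1082*(-1/4188) = -541/2094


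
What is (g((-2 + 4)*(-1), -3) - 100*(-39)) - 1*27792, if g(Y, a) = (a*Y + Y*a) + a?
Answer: -23883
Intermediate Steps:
g(Y, a) = a + 2*Y*a (g(Y, a) = (Y*a + Y*a) + a = 2*Y*a + a = a + 2*Y*a)
(g((-2 + 4)*(-1), -3) - 100*(-39)) - 1*27792 = (-3*(1 + 2*((-2 + 4)*(-1))) - 100*(-39)) - 1*27792 = (-3*(1 + 2*(2*(-1))) + 3900) - 27792 = (-3*(1 + 2*(-2)) + 3900) - 27792 = (-3*(1 - 4) + 3900) - 27792 = (-3*(-3) + 3900) - 27792 = (9 + 3900) - 27792 = 3909 - 27792 = -23883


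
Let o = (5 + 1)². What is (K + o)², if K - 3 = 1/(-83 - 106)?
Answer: 54316900/35721 ≈ 1520.6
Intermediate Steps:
o = 36 (o = 6² = 36)
K = 566/189 (K = 3 + 1/(-83 - 106) = 3 + 1/(-189) = 3 - 1/189 = 566/189 ≈ 2.9947)
(K + o)² = (566/189 + 36)² = (7370/189)² = 54316900/35721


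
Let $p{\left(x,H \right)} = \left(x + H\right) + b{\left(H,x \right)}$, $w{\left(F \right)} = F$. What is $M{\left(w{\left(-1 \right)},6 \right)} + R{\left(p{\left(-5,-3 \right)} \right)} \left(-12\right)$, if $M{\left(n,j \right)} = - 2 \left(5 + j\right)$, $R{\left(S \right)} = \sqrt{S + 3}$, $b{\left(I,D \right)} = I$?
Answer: $-22 - 24 i \sqrt{2} \approx -22.0 - 33.941 i$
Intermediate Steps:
$p{\left(x,H \right)} = x + 2 H$ ($p{\left(x,H \right)} = \left(x + H\right) + H = \left(H + x\right) + H = x + 2 H$)
$R{\left(S \right)} = \sqrt{3 + S}$
$M{\left(n,j \right)} = -10 - 2 j$
$M{\left(w{\left(-1 \right)},6 \right)} + R{\left(p{\left(-5,-3 \right)} \right)} \left(-12\right) = \left(-10 - 12\right) + \sqrt{3 + \left(-5 + 2 \left(-3\right)\right)} \left(-12\right) = \left(-10 - 12\right) + \sqrt{3 - 11} \left(-12\right) = -22 + \sqrt{3 - 11} \left(-12\right) = -22 + \sqrt{-8} \left(-12\right) = -22 + 2 i \sqrt{2} \left(-12\right) = -22 - 24 i \sqrt{2}$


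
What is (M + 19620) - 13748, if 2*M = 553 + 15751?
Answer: 14024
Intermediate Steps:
M = 8152 (M = (553 + 15751)/2 = (1/2)*16304 = 8152)
(M + 19620) - 13748 = (8152 + 19620) - 13748 = 27772 - 13748 = 14024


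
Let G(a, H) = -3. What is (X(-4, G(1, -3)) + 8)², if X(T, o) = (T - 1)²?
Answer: 1089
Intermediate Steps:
X(T, o) = (-1 + T)²
(X(-4, G(1, -3)) + 8)² = ((-1 - 4)² + 8)² = ((-5)² + 8)² = (25 + 8)² = 33² = 1089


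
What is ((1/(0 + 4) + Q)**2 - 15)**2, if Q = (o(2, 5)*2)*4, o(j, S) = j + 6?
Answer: 4330824481/256 ≈ 1.6917e+7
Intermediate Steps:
o(j, S) = 6 + j
Q = 64 (Q = ((6 + 2)*2)*4 = (8*2)*4 = 16*4 = 64)
((1/(0 + 4) + Q)**2 - 15)**2 = ((1/(0 + 4) + 64)**2 - 15)**2 = ((1/4 + 64)**2 - 15)**2 = ((257/4)**2 - 15)**2 = (66049/16 - 15)**2 = (65809/16)**2 = 4330824481/256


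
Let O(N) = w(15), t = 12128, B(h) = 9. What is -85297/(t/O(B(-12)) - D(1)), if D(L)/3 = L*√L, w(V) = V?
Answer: -1279455/12083 ≈ -105.89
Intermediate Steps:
O(N) = 15
D(L) = 3*L^(3/2) (D(L) = 3*(L*√L) = 3*L^(3/2))
-85297/(t/O(B(-12)) - D(1)) = -85297/(12128/15 - 3*1^(3/2)) = -85297/(12128*(1/15) - 3) = -85297/(12128/15 - 1*3) = -85297/(12128/15 - 3) = -85297/12083/15 = -85297*15/12083 = -1279455/12083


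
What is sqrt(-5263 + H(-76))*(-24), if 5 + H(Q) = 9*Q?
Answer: -192*I*sqrt(93) ≈ -1851.6*I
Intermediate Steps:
H(Q) = -5 + 9*Q
sqrt(-5263 + H(-76))*(-24) = sqrt(-5263 + (-5 + 9*(-76)))*(-24) = sqrt(-5263 + (-5 - 684))*(-24) = sqrt(-5263 - 689)*(-24) = sqrt(-5952)*(-24) = (8*I*sqrt(93))*(-24) = -192*I*sqrt(93)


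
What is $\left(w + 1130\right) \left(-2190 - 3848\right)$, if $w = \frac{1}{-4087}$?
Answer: $- \frac{27885349742}{4087} \approx -6.8229 \cdot 10^{6}$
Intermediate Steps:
$w = - \frac{1}{4087} \approx -0.00024468$
$\left(w + 1130\right) \left(-2190 - 3848\right) = \left(- \frac{1}{4087} + 1130\right) \left(-2190 - 3848\right) = \frac{4618309}{4087} \left(-6038\right) = - \frac{27885349742}{4087}$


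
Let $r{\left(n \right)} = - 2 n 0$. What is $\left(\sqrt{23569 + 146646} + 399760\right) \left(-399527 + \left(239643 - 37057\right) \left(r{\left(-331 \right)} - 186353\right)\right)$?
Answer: $-15092102655987600 - 37752908385 \sqrt{170215} \approx -1.5108 \cdot 10^{16}$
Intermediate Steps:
$r{\left(n \right)} = 0$
$\left(\sqrt{23569 + 146646} + 399760\right) \left(-399527 + \left(239643 - 37057\right) \left(r{\left(-331 \right)} - 186353\right)\right) = \left(\sqrt{23569 + 146646} + 399760\right) \left(-399527 + \left(239643 - 37057\right) \left(0 - 186353\right)\right) = \left(\sqrt{170215} + 399760\right) \left(-399527 + 202586 \left(-186353\right)\right) = \left(399760 + \sqrt{170215}\right) \left(-399527 - 37752508858\right) = \left(399760 + \sqrt{170215}\right) \left(-37752908385\right) = -15092102655987600 - 37752908385 \sqrt{170215}$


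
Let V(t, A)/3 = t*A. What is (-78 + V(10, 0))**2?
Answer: 6084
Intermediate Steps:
V(t, A) = 3*A*t (V(t, A) = 3*(t*A) = 3*(A*t) = 3*A*t)
(-78 + V(10, 0))**2 = (-78 + 3*0*10)**2 = (-78 + 0)**2 = (-78)**2 = 6084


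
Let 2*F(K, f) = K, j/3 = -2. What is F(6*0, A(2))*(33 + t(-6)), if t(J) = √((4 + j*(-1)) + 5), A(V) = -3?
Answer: 0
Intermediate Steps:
j = -6 (j = 3*(-2) = -6)
t(J) = √15 (t(J) = √((4 - 6*(-1)) + 5) = √((4 + 6) + 5) = √(10 + 5) = √15)
F(K, f) = K/2
F(6*0, A(2))*(33 + t(-6)) = ((6*0)/2)*(33 + √15) = ((½)*0)*(33 + √15) = 0*(33 + √15) = 0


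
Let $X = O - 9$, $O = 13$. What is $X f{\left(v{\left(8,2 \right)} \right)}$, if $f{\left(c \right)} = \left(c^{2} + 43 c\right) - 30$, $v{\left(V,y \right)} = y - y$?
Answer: $-120$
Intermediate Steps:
$v{\left(V,y \right)} = 0$
$f{\left(c \right)} = -30 + c^{2} + 43 c$
$X = 4$ ($X = 13 - 9 = 4$)
$X f{\left(v{\left(8,2 \right)} \right)} = 4 \left(-30 + 0^{2} + 43 \cdot 0\right) = 4 \left(-30 + 0 + 0\right) = 4 \left(-30\right) = -120$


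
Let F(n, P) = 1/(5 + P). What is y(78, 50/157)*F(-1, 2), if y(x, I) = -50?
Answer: -50/7 ≈ -7.1429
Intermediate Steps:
y(78, 50/157)*F(-1, 2) = -50/(5 + 2) = -50/7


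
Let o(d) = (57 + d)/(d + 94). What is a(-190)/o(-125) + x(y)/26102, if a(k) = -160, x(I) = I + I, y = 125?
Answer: -16181115/221867 ≈ -72.932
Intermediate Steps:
x(I) = 2*I
o(d) = (57 + d)/(94 + d)
a(-190)/o(-125) + x(y)/26102 = -160*(94 - 125)/(57 - 125) + (2*125)/26102 = -160/(-68/(-31)) + 250*(1/26102) = -160/((-1/31*(-68))) + 125/13051 = -160/68/31 + 125/13051 = -160*31/68 + 125/13051 = -1240/17 + 125/13051 = -16181115/221867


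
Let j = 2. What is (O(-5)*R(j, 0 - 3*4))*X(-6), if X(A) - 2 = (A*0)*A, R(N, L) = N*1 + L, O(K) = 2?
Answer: -40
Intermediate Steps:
R(N, L) = L + N (R(N, L) = N + L = L + N)
X(A) = 2 (X(A) = 2 + (A*0)*A = 2 + 0*A = 2 + 0 = 2)
(O(-5)*R(j, 0 - 3*4))*X(-6) = (2*((0 - 3*4) + 2))*2 = (2*((0 - 12) + 2))*2 = (2*(-12 + 2))*2 = (2*(-10))*2 = -20*2 = -40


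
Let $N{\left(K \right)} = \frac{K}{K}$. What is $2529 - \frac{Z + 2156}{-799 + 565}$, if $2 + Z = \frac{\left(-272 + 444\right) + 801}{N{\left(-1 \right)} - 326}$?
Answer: $\frac{193029527}{76050} \approx 2538.2$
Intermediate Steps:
$N{\left(K \right)} = 1$
$Z = - \frac{1623}{325}$ ($Z = -2 + \frac{\left(-272 + 444\right) + 801}{1 - 326} = -2 + \frac{172 + 801}{-325} = -2 + 973 \left(- \frac{1}{325}\right) = -2 - \frac{973}{325} = - \frac{1623}{325} \approx -4.9938$)
$2529 - \frac{Z + 2156}{-799 + 565} = 2529 - \frac{- \frac{1623}{325} + 2156}{-799 + 565} = 2529 - \frac{699077}{325 \left(-234\right)} = 2529 - \frac{699077}{325} \left(- \frac{1}{234}\right) = 2529 - - \frac{699077}{76050} = 2529 + \frac{699077}{76050} = \frac{193029527}{76050}$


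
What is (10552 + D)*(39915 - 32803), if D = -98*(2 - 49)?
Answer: 107803696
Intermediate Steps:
D = 4606 (D = -98*(-47) = 4606)
(10552 + D)*(39915 - 32803) = (10552 + 4606)*(39915 - 32803) = 15158*7112 = 107803696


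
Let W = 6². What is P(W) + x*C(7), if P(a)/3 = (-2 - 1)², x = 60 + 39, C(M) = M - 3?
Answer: 423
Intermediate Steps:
C(M) = -3 + M
W = 36
x = 99
P(a) = 27 (P(a) = 3*(-2 - 1)² = 3*(-3)² = 3*9 = 27)
P(W) + x*C(7) = 27 + 99*(-3 + 7) = 27 + 99*4 = 27 + 396 = 423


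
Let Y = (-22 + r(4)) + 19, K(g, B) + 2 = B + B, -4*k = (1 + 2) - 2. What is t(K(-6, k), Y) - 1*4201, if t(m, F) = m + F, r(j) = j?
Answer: -8405/2 ≈ -4202.5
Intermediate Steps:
k = -¼ (k = -((1 + 2) - 2)/4 = -(3 - 2)/4 = -¼*1 = -¼ ≈ -0.25000)
K(g, B) = -2 + 2*B (K(g, B) = -2 + (B + B) = -2 + 2*B)
Y = 1 (Y = (-22 + 4) + 19 = -18 + 19 = 1)
t(m, F) = F + m
t(K(-6, k), Y) - 1*4201 = (1 + (-2 + 2*(-¼))) - 1*4201 = (1 + (-2 - ½)) - 4201 = (1 - 5/2) - 4201 = -3/2 - 4201 = -8405/2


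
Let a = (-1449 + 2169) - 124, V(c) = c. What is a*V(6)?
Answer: 3576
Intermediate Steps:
a = 596 (a = 720 - 124 = 596)
a*V(6) = 596*6 = 3576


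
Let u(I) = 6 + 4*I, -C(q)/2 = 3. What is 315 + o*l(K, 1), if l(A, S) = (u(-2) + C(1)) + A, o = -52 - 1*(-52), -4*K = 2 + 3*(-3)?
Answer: 315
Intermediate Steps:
C(q) = -6 (C(q) = -2*3 = -6)
K = 7/4 (K = -(2 + 3*(-3))/4 = -(2 - 9)/4 = -¼*(-7) = 7/4 ≈ 1.7500)
o = 0 (o = -52 + 52 = 0)
l(A, S) = -8 + A (l(A, S) = ((6 + 4*(-2)) - 6) + A = ((6 - 8) - 6) + A = (-2 - 6) + A = -8 + A)
315 + o*l(K, 1) = 315 + 0*(-8 + 7/4) = 315 + 0*(-25/4) = 315 + 0 = 315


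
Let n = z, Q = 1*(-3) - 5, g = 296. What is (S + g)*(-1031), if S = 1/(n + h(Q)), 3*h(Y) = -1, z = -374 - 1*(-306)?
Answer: -62557987/205 ≈ -3.0516e+5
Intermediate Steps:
z = -68 (z = -374 + 306 = -68)
Q = -8 (Q = -3 - 5 = -8)
n = -68
h(Y) = -⅓ (h(Y) = (⅓)*(-1) = -⅓)
S = -3/205 (S = 1/(-68 - ⅓) = 1/(-205/3) = -3/205 ≈ -0.014634)
(S + g)*(-1031) = (-3/205 + 296)*(-1031) = (60677/205)*(-1031) = -62557987/205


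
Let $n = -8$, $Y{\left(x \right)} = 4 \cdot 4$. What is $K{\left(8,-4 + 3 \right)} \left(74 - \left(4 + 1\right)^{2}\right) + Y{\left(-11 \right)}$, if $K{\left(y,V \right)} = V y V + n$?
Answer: $16$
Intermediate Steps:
$Y{\left(x \right)} = 16$
$K{\left(y,V \right)} = -8 + y V^{2}$ ($K{\left(y,V \right)} = V y V - 8 = y V^{2} - 8 = -8 + y V^{2}$)
$K{\left(8,-4 + 3 \right)} \left(74 - \left(4 + 1\right)^{2}\right) + Y{\left(-11 \right)} = \left(-8 + 8 \left(-4 + 3\right)^{2}\right) \left(74 - \left(4 + 1\right)^{2}\right) + 16 = \left(-8 + 8 \left(-1\right)^{2}\right) \left(74 - 5^{2}\right) + 16 = \left(-8 + 8 \cdot 1\right) \left(74 - 25\right) + 16 = \left(-8 + 8\right) \left(74 - 25\right) + 16 = 0 \cdot 49 + 16 = 0 + 16 = 16$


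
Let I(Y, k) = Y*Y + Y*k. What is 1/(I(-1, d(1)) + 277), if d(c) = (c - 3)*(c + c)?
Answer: 1/282 ≈ 0.0035461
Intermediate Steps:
d(c) = 2*c*(-3 + c) (d(c) = (-3 + c)*(2*c) = 2*c*(-3 + c))
I(Y, k) = Y² + Y*k
1/(I(-1, d(1)) + 277) = 1/(-(-1 + 2*1*(-3 + 1)) + 277) = 1/(-(-1 + 2*1*(-2)) + 277) = 1/(-(-1 - 4) + 277) = 1/(-1*(-5) + 277) = 1/(5 + 277) = 1/282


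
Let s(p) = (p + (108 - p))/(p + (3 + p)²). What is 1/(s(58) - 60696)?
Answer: -3779/229370076 ≈ -1.6476e-5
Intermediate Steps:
s(p) = 108/(p + (3 + p)²)
1/(s(58) - 60696) = 1/(108/(58 + (3 + 58)²) - 60696) = 1/(108/(58 + 61²) - 60696) = 1/(108/(58 + 3721) - 60696) = 1/(108/3779 - 60696) = 1/(-229370076/3779) = -3779/229370076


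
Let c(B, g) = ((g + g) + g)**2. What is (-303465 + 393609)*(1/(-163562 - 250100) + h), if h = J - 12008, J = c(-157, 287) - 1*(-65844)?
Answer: 14825363260900176/206831 ≈ 7.1679e+10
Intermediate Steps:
c(B, g) = 9*g**2 (c(B, g) = (2*g + g)**2 = (3*g)**2 = 9*g**2)
J = 807165 (J = 9*287**2 - 1*(-65844) = 9*82369 + 65844 = 741321 + 65844 = 807165)
h = 795157 (h = 807165 - 12008 = 795157)
(-303465 + 393609)*(1/(-163562 - 250100) + h) = (-303465 + 393609)*(1/(-163562 - 250100) + 795157) = 90144*(1/(-413662) + 795157) = 90144*(-1/413662 + 795157) = 90144*(328926234933/413662) = 14825363260900176/206831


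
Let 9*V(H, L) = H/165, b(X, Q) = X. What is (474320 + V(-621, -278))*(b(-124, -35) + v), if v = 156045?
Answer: 4067601093417/55 ≈ 7.3956e+10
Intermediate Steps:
V(H, L) = H/1485 (V(H, L) = (H/165)/9 = H/1485)
(474320 + V(-621, -278))*(b(-124, -35) + v) = (474320 + (1/1485)*(-621))*(-124 + 156045) = (474320 - 23/55)*155921 = (26087577/55)*155921 = 4067601093417/55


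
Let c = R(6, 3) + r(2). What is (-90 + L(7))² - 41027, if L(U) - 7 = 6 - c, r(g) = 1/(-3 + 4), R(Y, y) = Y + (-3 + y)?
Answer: -33971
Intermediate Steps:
R(Y, y) = -3 + Y + y
r(g) = 1 (r(g) = 1/1 = 1)
c = 7 (c = (-3 + 6 + 3) + 1 = 6 + 1 = 7)
L(U) = 6 (L(U) = 7 + (6 - 1*7) = 7 + (6 - 7) = 7 - 1 = 6)
(-90 + L(7))² - 41027 = (-90 + 6)² - 41027 = (-84)² - 41027 = 7056 - 41027 = -33971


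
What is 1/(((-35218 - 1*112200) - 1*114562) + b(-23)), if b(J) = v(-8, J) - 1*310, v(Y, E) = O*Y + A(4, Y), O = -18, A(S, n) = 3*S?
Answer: -1/262134 ≈ -3.8148e-6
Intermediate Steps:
v(Y, E) = 12 - 18*Y (v(Y, E) = -18*Y + 3*4 = -18*Y + 12 = 12 - 18*Y)
b(J) = -154 (b(J) = (12 - 18*(-8)) - 1*310 = (12 + 144) - 310 = 156 - 310 = -154)
1/(((-35218 - 1*112200) - 1*114562) + b(-23)) = 1/(((-35218 - 1*112200) - 1*114562) - 154) = 1/(((-35218 - 112200) - 114562) - 154) = 1/((-147418 - 114562) - 154) = 1/(-261980 - 154) = 1/(-262134) = -1/262134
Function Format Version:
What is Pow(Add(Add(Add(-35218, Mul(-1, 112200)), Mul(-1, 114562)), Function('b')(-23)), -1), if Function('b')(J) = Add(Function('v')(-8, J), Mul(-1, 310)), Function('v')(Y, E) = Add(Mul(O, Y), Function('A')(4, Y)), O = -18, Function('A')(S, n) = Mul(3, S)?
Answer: Rational(-1, 262134) ≈ -3.8148e-6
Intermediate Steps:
Function('v')(Y, E) = Add(12, Mul(-18, Y)) (Function('v')(Y, E) = Add(Mul(-18, Y), Mul(3, 4)) = Add(Mul(-18, Y), 12) = Add(12, Mul(-18, Y)))
Function('b')(J) = -154 (Function('b')(J) = Add(Add(12, Mul(-18, -8)), Mul(-1, 310)) = Add(Add(12, 144), -310) = Add(156, -310) = -154)
Pow(Add(Add(Add(-35218, Mul(-1, 112200)), Mul(-1, 114562)), Function('b')(-23)), -1) = Pow(Add(Add(Add(-35218, Mul(-1, 112200)), Mul(-1, 114562)), -154), -1) = Pow(Add(Add(Add(-35218, -112200), -114562), -154), -1) = Pow(Add(Add(-147418, -114562), -154), -1) = Pow(Add(-261980, -154), -1) = Pow(-262134, -1) = Rational(-1, 262134)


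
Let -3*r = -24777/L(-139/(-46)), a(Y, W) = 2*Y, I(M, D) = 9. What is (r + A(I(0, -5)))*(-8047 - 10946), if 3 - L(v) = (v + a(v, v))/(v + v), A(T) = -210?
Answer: -100586928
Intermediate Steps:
L(v) = 3/2 (L(v) = 3 - (v + 2*v)/(v + v) = 3 - 3*v/(2*v) = 3 - 3*v*1/(2*v) = 3 - 1*3/2 = 3 - 3/2 = 3/2)
r = 5506 (r = -(-8259)/3/2 = -(-8259)*2/3 = -1/3*(-16518) = 5506)
(r + A(I(0, -5)))*(-8047 - 10946) = (5506 - 210)*(-8047 - 10946) = 5296*(-18993) = -100586928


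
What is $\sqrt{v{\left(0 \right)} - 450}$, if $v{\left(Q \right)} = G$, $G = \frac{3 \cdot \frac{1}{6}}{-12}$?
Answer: $\frac{i \sqrt{64806}}{12} \approx 21.214 i$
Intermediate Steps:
$G = - \frac{1}{24}$ ($G = 3 \cdot \frac{1}{6} \left(- \frac{1}{12}\right) = \frac{1}{2} \left(- \frac{1}{12}\right) = - \frac{1}{24} \approx -0.041667$)
$v{\left(Q \right)} = - \frac{1}{24}$
$\sqrt{v{\left(0 \right)} - 450} = \sqrt{- \frac{1}{24} - 450} = \sqrt{- \frac{10801}{24}} = \frac{i \sqrt{64806}}{12}$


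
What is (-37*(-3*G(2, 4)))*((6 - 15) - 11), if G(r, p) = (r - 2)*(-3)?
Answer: 0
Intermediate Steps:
G(r, p) = 6 - 3*r (G(r, p) = (-2 + r)*(-3) = 6 - 3*r)
(-37*(-3*G(2, 4)))*((6 - 15) - 11) = (-37*(-3*(6 - 3*2)))*((6 - 15) - 11) = (-37*(-3*(6 - 6)))*(-9 - 11) = -37*(-3*0)*(-20) = -0*(-20) = -37*0*(-20) = 0*(-20) = 0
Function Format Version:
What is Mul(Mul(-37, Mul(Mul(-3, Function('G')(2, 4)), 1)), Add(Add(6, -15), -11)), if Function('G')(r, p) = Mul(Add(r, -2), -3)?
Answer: 0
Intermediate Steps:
Function('G')(r, p) = Add(6, Mul(-3, r)) (Function('G')(r, p) = Mul(Add(-2, r), -3) = Add(6, Mul(-3, r)))
Mul(Mul(-37, Mul(Mul(-3, Function('G')(2, 4)), 1)), Add(Add(6, -15), -11)) = Mul(Mul(-37, Mul(Mul(-3, Add(6, Mul(-3, 2))), 1)), Add(Add(6, -15), -11)) = Mul(Mul(-37, Mul(Mul(-3, Add(6, -6)), 1)), Add(-9, -11)) = Mul(Mul(-37, Mul(Mul(-3, 0), 1)), -20) = Mul(Mul(-37, Mul(0, 1)), -20) = Mul(Mul(-37, 0), -20) = Mul(0, -20) = 0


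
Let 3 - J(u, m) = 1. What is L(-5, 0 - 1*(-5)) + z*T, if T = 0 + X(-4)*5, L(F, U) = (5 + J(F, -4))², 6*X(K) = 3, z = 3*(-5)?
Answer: 23/2 ≈ 11.500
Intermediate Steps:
J(u, m) = 2 (J(u, m) = 3 - 1*1 = 3 - 1 = 2)
z = -15
X(K) = ½ (X(K) = (⅙)*3 = ½)
L(F, U) = 49 (L(F, U) = (5 + 2)² = 7² = 49)
T = 5/2 (T = 0 + (½)*5 = 0 + 5/2 = 5/2 ≈ 2.5000)
L(-5, 0 - 1*(-5)) + z*T = 49 - 15*5/2 = 49 - 75/2 = 23/2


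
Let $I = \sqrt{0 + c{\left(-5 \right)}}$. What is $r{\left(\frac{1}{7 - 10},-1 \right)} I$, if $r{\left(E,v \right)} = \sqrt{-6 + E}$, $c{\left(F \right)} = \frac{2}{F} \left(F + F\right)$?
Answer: $\frac{2 i \sqrt{57}}{3} \approx 5.0332 i$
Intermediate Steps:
$c{\left(F \right)} = 4$ ($c{\left(F \right)} = \frac{2}{F} 2 F = 4$)
$I = 2$ ($I = \sqrt{0 + 4} = \sqrt{4} = 2$)
$r{\left(\frac{1}{7 - 10},-1 \right)} I = \sqrt{-6 + \frac{1}{7 - 10}} \cdot 2 = \sqrt{-6 + \frac{1}{-3}} \cdot 2 = \sqrt{-6 - \frac{1}{3}} \cdot 2 = \sqrt{- \frac{19}{3}} \cdot 2 = \frac{i \sqrt{57}}{3} \cdot 2 = \frac{2 i \sqrt{57}}{3}$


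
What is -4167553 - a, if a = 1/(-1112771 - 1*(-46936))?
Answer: -4441923851754/1065835 ≈ -4.1676e+6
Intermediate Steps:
a = -1/1065835 (a = 1/(-1112771 + 46936) = 1/(-1065835) = -1/1065835 ≈ -9.3823e-7)
-4167553 - a = -4167553 - 1*(-1/1065835) = -4167553 + 1/1065835 = -4441923851754/1065835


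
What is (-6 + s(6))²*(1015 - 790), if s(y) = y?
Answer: 0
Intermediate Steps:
(-6 + s(6))²*(1015 - 790) = (-6 + 6)²*(1015 - 790) = 0²*225 = 0*225 = 0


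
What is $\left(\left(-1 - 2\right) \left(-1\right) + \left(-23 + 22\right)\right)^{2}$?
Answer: $4$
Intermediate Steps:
$\left(\left(-1 - 2\right) \left(-1\right) + \left(-23 + 22\right)\right)^{2} = \left(\left(-3\right) \left(-1\right) - 1\right)^{2} = \left(3 - 1\right)^{2} = 2^{2} = 4$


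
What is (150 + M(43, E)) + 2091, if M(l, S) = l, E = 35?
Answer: 2284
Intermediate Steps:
(150 + M(43, E)) + 2091 = (150 + 43) + 2091 = 193 + 2091 = 2284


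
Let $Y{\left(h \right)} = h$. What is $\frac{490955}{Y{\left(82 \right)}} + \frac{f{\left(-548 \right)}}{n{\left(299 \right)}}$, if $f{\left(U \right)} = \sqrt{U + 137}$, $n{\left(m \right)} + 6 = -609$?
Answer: $\frac{490955}{82} - \frac{i \sqrt{411}}{615} \approx 5987.3 - 0.032964 i$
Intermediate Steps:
$n{\left(m \right)} = -615$ ($n{\left(m \right)} = -6 - 609 = -615$)
$f{\left(U \right)} = \sqrt{137 + U}$
$\frac{490955}{Y{\left(82 \right)}} + \frac{f{\left(-548 \right)}}{n{\left(299 \right)}} = \frac{490955}{82} + \frac{\sqrt{137 - 548}}{-615} = 490955 \cdot \frac{1}{82} + \sqrt{-411} \left(- \frac{1}{615}\right) = \frac{490955}{82} + i \sqrt{411} \left(- \frac{1}{615}\right) = \frac{490955}{82} - \frac{i \sqrt{411}}{615}$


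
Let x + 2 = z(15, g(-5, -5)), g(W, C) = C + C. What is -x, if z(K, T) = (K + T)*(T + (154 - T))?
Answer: -768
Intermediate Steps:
g(W, C) = 2*C
z(K, T) = 154*K + 154*T (z(K, T) = (K + T)*154 = 154*K + 154*T)
x = 768 (x = -2 + (154*15 + 154*(2*(-5))) = -2 + (2310 + 154*(-10)) = -2 + (2310 - 1540) = -2 + 770 = 768)
-x = -1*768 = -768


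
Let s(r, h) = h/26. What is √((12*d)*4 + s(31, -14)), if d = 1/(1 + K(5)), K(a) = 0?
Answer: √8021/13 ≈ 6.8892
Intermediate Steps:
s(r, h) = h/26 (s(r, h) = h*(1/26) = h/26)
d = 1 (d = 1/(1 + 0) = 1/1 = 1)
√((12*d)*4 + s(31, -14)) = √((12*1)*4 + (1/26)*(-14)) = √(12*4 - 7/13) = √(48 - 7/13) = √(617/13) = √8021/13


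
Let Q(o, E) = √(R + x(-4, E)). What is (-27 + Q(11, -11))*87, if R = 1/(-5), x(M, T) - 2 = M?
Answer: -2349 + 87*I*√55/5 ≈ -2349.0 + 129.04*I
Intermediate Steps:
x(M, T) = 2 + M
R = -⅕ ≈ -0.20000
Q(o, E) = I*√55/5 (Q(o, E) = √(-⅕ + (2 - 4)) = √(-⅕ - 2) = √(-11/5) = I*√55/5)
(-27 + Q(11, -11))*87 = (-27 + I*√55/5)*87 = -2349 + 87*I*√55/5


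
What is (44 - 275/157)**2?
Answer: 43996689/24649 ≈ 1784.9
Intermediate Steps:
(44 - 275/157)**2 = (6633/157)**2 = 43996689/24649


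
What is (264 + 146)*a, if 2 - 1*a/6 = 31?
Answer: -71340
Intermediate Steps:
a = -174 (a = 12 - 6*31 = 12 - 186 = -174)
(264 + 146)*a = (264 + 146)*(-174) = 410*(-174) = -71340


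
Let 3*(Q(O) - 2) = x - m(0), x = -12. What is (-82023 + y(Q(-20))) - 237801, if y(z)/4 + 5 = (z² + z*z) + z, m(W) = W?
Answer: -319820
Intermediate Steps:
Q(O) = -2 (Q(O) = 2 + (-12 - 1*0)/3 = 2 + (-12 + 0)/3 = 2 + (⅓)*(-12) = 2 - 4 = -2)
y(z) = -20 + 4*z + 8*z² (y(z) = -20 + 4*((z² + z*z) + z) = -20 + 4*((z² + z²) + z) = -20 + 4*(2*z² + z) = -20 + 4*(z + 2*z²) = -20 + (4*z + 8*z²) = -20 + 4*z + 8*z²)
(-82023 + y(Q(-20))) - 237801 = (-82023 + (-20 + 4*(-2) + 8*(-2)²)) - 237801 = (-82023 + (-20 - 8 + 8*4)) - 237801 = (-82023 + (-20 - 8 + 32)) - 237801 = (-82023 + 4) - 237801 = -82019 - 237801 = -319820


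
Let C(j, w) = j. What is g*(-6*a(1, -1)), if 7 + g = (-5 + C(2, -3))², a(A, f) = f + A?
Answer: 0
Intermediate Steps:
a(A, f) = A + f
g = 2 (g = -7 + (-5 + 2)² = -7 + (-3)² = -7 + 9 = 2)
g*(-6*a(1, -1)) = 2*(-6*(1 - 1)) = 2*(-6*0) = 2*0 = 0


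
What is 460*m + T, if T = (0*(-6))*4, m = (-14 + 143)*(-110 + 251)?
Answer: 8366940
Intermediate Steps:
m = 18189 (m = 129*141 = 18189)
T = 0 (T = 0*4 = 0)
460*m + T = 460*18189 + 0 = 8366940 + 0 = 8366940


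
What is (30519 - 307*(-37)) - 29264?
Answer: 12614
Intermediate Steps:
(30519 - 307*(-37)) - 29264 = (30519 + 11359) - 29264 = 41878 - 29264 = 12614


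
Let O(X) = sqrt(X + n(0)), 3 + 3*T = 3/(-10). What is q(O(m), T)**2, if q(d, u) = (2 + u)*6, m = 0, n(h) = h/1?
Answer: 729/25 ≈ 29.160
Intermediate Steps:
n(h) = h (n(h) = h*1 = h)
T = -11/10 (T = -1 + (3/(-10))/3 = -1 + (3*(-1/10))/3 = -1 + (1/3)*(-3/10) = -1 - 1/10 = -11/10 ≈ -1.1000)
O(X) = sqrt(X) (O(X) = sqrt(X + 0) = sqrt(X))
q(d, u) = 12 + 6*u
q(O(m), T)**2 = (12 + 6*(-11/10))**2 = (12 - 33/5)**2 = (27/5)**2 = 729/25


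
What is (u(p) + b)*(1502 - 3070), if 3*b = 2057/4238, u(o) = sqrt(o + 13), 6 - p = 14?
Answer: -1612688/6357 - 1568*sqrt(5) ≈ -3759.8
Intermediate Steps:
p = -8 (p = 6 - 1*14 = 6 - 14 = -8)
u(o) = sqrt(13 + o)
b = 2057/12714 (b = (2057/4238)/3 = (2057*(1/4238))/3 = (1/3)*(2057/4238) = 2057/12714 ≈ 0.16179)
(u(p) + b)*(1502 - 3070) = (sqrt(13 - 8) + 2057/12714)*(1502 - 3070) = (sqrt(5) + 2057/12714)*(-1568) = (2057/12714 + sqrt(5))*(-1568) = -1612688/6357 - 1568*sqrt(5)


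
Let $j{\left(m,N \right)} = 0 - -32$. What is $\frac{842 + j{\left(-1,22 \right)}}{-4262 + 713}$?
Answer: $- \frac{874}{3549} \approx -0.24627$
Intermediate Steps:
$j{\left(m,N \right)} = 32$ ($j{\left(m,N \right)} = 0 + 32 = 32$)
$\frac{842 + j{\left(-1,22 \right)}}{-4262 + 713} = \frac{842 + 32}{-4262 + 713} = \frac{874}{-3549} = 874 \left(- \frac{1}{3549}\right) = - \frac{874}{3549}$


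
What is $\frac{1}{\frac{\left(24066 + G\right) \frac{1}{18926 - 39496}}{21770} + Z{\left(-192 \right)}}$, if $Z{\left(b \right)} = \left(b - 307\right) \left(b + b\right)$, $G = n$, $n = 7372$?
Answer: $\frac{20354950}{3900334097771} \approx 5.2188 \cdot 10^{-6}$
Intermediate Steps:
$G = 7372$
$Z{\left(b \right)} = 2 b \left(-307 + b\right)$ ($Z{\left(b \right)} = \left(-307 + b\right) 2 b = 2 b \left(-307 + b\right)$)
$\frac{1}{\frac{\left(24066 + G\right) \frac{1}{18926 - 39496}}{21770} + Z{\left(-192 \right)}} = \frac{1}{\frac{\left(24066 + 7372\right) \frac{1}{18926 - 39496}}{21770} + 2 \left(-192\right) \left(-307 - 192\right)} = \frac{1}{\frac{31438}{-20570} \cdot \frac{1}{21770} + 2 \left(-192\right) \left(-499\right)} = \frac{1}{31438 \left(- \frac{1}{20570}\right) \frac{1}{21770} + 191616} = \frac{1}{\left(- \frac{1429}{935}\right) \frac{1}{21770} + 191616} = \frac{1}{- \frac{1429}{20354950} + 191616} = \frac{1}{\frac{3900334097771}{20354950}} = \frac{20354950}{3900334097771}$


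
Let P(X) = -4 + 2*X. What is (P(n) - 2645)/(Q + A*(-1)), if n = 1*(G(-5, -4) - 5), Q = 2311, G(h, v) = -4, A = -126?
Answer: -2667/2437 ≈ -1.0944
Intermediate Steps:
n = -9 (n = 1*(-4 - 5) = 1*(-9) = -9)
(P(n) - 2645)/(Q + A*(-1)) = ((-4 + 2*(-9)) - 2645)/(2311 - 126*(-1)) = ((-4 - 18) - 2645)/(2311 + 126) = (-22 - 2645)/2437 = -2667*1/2437 = -2667/2437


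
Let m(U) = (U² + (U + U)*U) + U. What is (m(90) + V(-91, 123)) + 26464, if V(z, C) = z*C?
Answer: 39661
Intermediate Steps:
m(U) = U + 3*U² (m(U) = (U² + (2*U)*U) + U = (U² + 2*U²) + U = 3*U² + U = U + 3*U²)
V(z, C) = C*z
(m(90) + V(-91, 123)) + 26464 = (90*(1 + 3*90) + 123*(-91)) + 26464 = (90*(1 + 270) - 11193) + 26464 = (90*271 - 11193) + 26464 = (24390 - 11193) + 26464 = 13197 + 26464 = 39661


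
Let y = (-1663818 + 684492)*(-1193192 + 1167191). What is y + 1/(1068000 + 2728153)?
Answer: 96663172326160879/3796153 ≈ 2.5463e+10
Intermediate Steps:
y = 25463455326 (y = -979326*(-26001) = 25463455326)
y + 1/(1068000 + 2728153) = 25463455326 + 1/(1068000 + 2728153) = 25463455326 + 1/3796153 = 96663172326160879/3796153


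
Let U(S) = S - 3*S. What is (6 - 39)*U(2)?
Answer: 132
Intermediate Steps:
U(S) = -2*S
(6 - 39)*U(2) = (6 - 39)*(-2*2) = -33*(-4) = 132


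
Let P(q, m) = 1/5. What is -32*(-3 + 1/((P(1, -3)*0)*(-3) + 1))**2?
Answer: -128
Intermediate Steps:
P(q, m) = 1/5
-32*(-3 + 1/((P(1, -3)*0)*(-3) + 1))**2 = -32*(-3 + 1/(((1/5)*0)*(-3) + 1))**2 = -32*(-3 + 1/(0*(-3) + 1))**2 = -32*(-3 + 1/(0 + 1))**2 = -32*(-3 + 1/1)**2 = -32*(-3 + 1)**2 = -32*(-2)**2 = -32*4 = -128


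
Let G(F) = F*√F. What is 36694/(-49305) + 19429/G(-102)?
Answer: -36694/49305 + 19429*I*√102/10404 ≈ -0.74422 + 18.86*I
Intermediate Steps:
G(F) = F^(3/2)
36694/(-49305) + 19429/G(-102) = 36694/(-49305) + 19429/((-102)^(3/2)) = 36694*(-1/49305) + 19429/((-102*I*√102)) = -36694/49305 + 19429*(I*√102/10404) = -36694/49305 + 19429*I*√102/10404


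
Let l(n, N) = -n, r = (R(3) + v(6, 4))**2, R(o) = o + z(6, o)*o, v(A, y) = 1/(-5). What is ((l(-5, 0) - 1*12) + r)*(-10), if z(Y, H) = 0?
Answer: -42/5 ≈ -8.4000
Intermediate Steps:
v(A, y) = -1/5
R(o) = o (R(o) = o + 0*o = o + 0 = o)
r = 196/25 (r = (3 - 1/5)**2 = (14/5)**2 = 196/25 ≈ 7.8400)
((l(-5, 0) - 1*12) + r)*(-10) = ((-1*(-5) - 1*12) + 196/25)*(-10) = ((5 - 12) + 196/25)*(-10) = (-7 + 196/25)*(-10) = (21/25)*(-10) = -42/5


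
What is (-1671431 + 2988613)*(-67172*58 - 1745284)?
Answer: -7430566129320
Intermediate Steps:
(-1671431 + 2988613)*(-67172*58 - 1745284) = 1317182*(-3895976 - 1745284) = 1317182*(-5641260) = -7430566129320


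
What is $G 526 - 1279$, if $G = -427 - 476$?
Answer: $-476257$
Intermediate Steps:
$G = -903$ ($G = -427 - 476 = -903$)
$G 526 - 1279 = \left(-903\right) 526 - 1279 = -474978 - 1279 = -476257$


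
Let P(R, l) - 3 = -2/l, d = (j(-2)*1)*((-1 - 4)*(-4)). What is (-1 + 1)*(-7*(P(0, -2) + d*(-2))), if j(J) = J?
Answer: 0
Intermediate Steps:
d = -40 (d = (-2*1)*((-1 - 4)*(-4)) = -(-10)*(-4) = -2*20 = -40)
P(R, l) = 3 - 2/l
(-1 + 1)*(-7*(P(0, -2) + d*(-2))) = (-1 + 1)*(-7*((3 - 2/(-2)) - 40*(-2))) = 0*(-7*((3 - 2*(-½)) + 80)) = 0*(-7*((3 + 1) + 80)) = 0*(-7*(4 + 80)) = 0*(-7*84) = 0*(-588) = 0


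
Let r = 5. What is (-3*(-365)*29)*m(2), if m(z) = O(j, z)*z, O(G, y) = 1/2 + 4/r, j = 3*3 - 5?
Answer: 82563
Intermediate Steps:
j = 4 (j = 9 - 5 = 4)
O(G, y) = 13/10 (O(G, y) = 1/2 + 4/5 = 1*(½) + 4*(⅕) = ½ + ⅘ = 13/10)
m(z) = 13*z/10
(-3*(-365)*29)*m(2) = (-3*(-365)*29)*((13/10)*2) = (1095*29)*(13/5) = 31755*(13/5) = 82563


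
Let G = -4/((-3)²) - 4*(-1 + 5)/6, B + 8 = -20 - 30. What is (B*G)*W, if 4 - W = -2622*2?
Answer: 8522752/9 ≈ 9.4697e+5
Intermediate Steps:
W = 5248 (W = 4 - (-2622)*2 = 4 - 1*(-5244) = 4 + 5244 = 5248)
B = -58 (B = -8 + (-20 - 30) = -8 - 50 = -58)
G = -28/9 (G = -4/9 - 4*4*(⅙) = -4*⅑ - 16*⅙ = -4/9 - 8/3 = -28/9 ≈ -3.1111)
(B*G)*W = -58*(-28/9)*5248 = (1624/9)*5248 = 8522752/9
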